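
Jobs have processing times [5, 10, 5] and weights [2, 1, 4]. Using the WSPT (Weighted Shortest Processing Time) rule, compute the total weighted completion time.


Compute p/w ratios and sort ascending (WSPT): [(5, 4), (5, 2), (10, 1)]
Compute weighted completion times:
  Job (p=5,w=4): C=5, w*C=4*5=20
  Job (p=5,w=2): C=10, w*C=2*10=20
  Job (p=10,w=1): C=20, w*C=1*20=20
Total weighted completion time = 60

60


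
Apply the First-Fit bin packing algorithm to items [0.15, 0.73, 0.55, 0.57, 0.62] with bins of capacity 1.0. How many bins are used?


Place items sequentially using First-Fit:
  Item 0.15 -> new Bin 1
  Item 0.73 -> Bin 1 (now 0.88)
  Item 0.55 -> new Bin 2
  Item 0.57 -> new Bin 3
  Item 0.62 -> new Bin 4
Total bins used = 4

4


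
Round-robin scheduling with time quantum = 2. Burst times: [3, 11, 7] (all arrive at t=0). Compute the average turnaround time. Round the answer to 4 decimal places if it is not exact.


Time quantum = 2
Execution trace:
  J1 runs 2 units, time = 2
  J2 runs 2 units, time = 4
  J3 runs 2 units, time = 6
  J1 runs 1 units, time = 7
  J2 runs 2 units, time = 9
  J3 runs 2 units, time = 11
  J2 runs 2 units, time = 13
  J3 runs 2 units, time = 15
  J2 runs 2 units, time = 17
  J3 runs 1 units, time = 18
  J2 runs 2 units, time = 20
  J2 runs 1 units, time = 21
Finish times: [7, 21, 18]
Average turnaround = 46/3 = 15.3333

15.3333


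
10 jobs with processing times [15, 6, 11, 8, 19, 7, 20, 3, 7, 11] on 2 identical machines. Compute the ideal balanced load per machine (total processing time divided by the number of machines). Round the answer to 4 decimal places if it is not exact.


Total processing time = 15 + 6 + 11 + 8 + 19 + 7 + 20 + 3 + 7 + 11 = 107
Number of machines = 2
Ideal balanced load = 107 / 2 = 53.5

53.5


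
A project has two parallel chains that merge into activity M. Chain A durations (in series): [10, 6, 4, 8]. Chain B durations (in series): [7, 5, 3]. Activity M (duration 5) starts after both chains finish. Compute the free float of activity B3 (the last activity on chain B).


ES(B3) = sum of predecessors on chain B = 12
EF(B3) = ES + duration = 12 + 3 = 15
Successor of B3 is M. ES(M) = max(sum(A), sum(B)) = max(28, 15) = 28
Free float = ES(successor) - EF(current) = 28 - 15 = 13

13


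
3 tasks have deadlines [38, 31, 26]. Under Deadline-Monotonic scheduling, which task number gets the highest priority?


Sort tasks by relative deadline (ascending):
  Task 3: deadline = 26
  Task 2: deadline = 31
  Task 1: deadline = 38
Priority order (highest first): [3, 2, 1]
Highest priority task = 3

3


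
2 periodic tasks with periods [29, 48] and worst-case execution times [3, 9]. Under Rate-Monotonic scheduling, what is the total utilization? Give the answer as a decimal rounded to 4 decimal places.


Compute individual utilizations (exact fractions):
  Task 1: C/T = 3/29 (approx. 0.1034)
  Task 2: C/T = 9/48 = 3/16 (approx. 0.1875)
Total utilization U = 3/29 + 3/16 = 135/464
Rounded to 4 decimal places: U = 0.2909
RM (Liu & Layland) bound for 2 tasks = 0.828427; compare with U = 135/464 (approx. 0.290948)
U <= bound, so schedulable by RM sufficient condition.

0.2909


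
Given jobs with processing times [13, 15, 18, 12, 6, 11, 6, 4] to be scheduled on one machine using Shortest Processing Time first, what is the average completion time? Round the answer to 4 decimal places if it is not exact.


Sort jobs by processing time (SPT order): [4, 6, 6, 11, 12, 13, 15, 18]
Compute completion times sequentially:
  Job 1: processing = 4, completes at 4
  Job 2: processing = 6, completes at 10
  Job 3: processing = 6, completes at 16
  Job 4: processing = 11, completes at 27
  Job 5: processing = 12, completes at 39
  Job 6: processing = 13, completes at 52
  Job 7: processing = 15, completes at 67
  Job 8: processing = 18, completes at 85
Sum of completion times = 300
Average completion time = 300/8 = 37.5

37.5


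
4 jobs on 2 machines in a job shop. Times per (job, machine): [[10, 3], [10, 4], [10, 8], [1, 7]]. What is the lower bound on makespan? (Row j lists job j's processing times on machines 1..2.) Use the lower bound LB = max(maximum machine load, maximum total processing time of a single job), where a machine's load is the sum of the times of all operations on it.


Machine loads:
  Machine 1: 10 + 10 + 10 + 1 = 31
  Machine 2: 3 + 4 + 8 + 7 = 22
Max machine load = 31
Job totals:
  Job 1: 13
  Job 2: 14
  Job 3: 18
  Job 4: 8
Max job total = 18
Lower bound = max(31, 18) = 31

31


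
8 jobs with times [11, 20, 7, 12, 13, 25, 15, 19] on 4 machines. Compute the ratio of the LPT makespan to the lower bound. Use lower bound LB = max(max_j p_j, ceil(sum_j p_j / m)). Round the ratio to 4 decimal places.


LPT order: [25, 20, 19, 15, 13, 12, 11, 7]
Machine loads after assignment: [32, 31, 31, 28]
LPT makespan = 32
Lower bound = max(max_job, ceil(total/4)) = max(25, 31) = 31
Ratio = 32 / 31 = 1.0323

1.0323


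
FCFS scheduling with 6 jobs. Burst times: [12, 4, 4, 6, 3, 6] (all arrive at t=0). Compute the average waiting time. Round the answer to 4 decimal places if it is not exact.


FCFS order (as given): [12, 4, 4, 6, 3, 6]
Waiting times:
  Job 1: wait = 0
  Job 2: wait = 12
  Job 3: wait = 16
  Job 4: wait = 20
  Job 5: wait = 26
  Job 6: wait = 29
Sum of waiting times = 103
Average waiting time = 103/6 = 17.1667

17.1667


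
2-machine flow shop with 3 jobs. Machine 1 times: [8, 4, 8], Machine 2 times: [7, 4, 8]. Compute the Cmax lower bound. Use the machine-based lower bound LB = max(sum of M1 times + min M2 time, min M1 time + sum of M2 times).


LB1 = sum(M1 times) + min(M2 times) = 20 + 4 = 24
LB2 = min(M1 times) + sum(M2 times) = 4 + 19 = 23
Lower bound = max(LB1, LB2) = max(24, 23) = 24

24


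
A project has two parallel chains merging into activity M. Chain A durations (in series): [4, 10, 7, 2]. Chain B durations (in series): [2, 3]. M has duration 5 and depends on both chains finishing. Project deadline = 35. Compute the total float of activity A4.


Forward pass: ES(A4) = sum of predecessors on chain A = 21
EF = ES + duration = 21 + 2 = 23
Backward pass: LF(M) = deadline = 35; LS(M) = 35 - 5 = 30
LF(A4) = LS(M) - sum(successors on chain A) = 30 - 0 = 30
LS = LF - duration = 30 - 2 = 28
Total float = LS - ES = 28 - 21 = 7

7


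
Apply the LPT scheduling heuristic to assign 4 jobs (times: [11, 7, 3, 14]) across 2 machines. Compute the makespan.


Sort jobs in decreasing order (LPT): [14, 11, 7, 3]
Assign each job to the least loaded machine:
  Machine 1: jobs [14, 3], load = 17
  Machine 2: jobs [11, 7], load = 18
Makespan = max load = 18

18


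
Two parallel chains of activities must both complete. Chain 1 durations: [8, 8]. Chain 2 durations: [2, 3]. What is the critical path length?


Path A total = 8 + 8 = 16
Path B total = 2 + 3 = 5
Critical path = longest path = max(16, 5) = 16

16


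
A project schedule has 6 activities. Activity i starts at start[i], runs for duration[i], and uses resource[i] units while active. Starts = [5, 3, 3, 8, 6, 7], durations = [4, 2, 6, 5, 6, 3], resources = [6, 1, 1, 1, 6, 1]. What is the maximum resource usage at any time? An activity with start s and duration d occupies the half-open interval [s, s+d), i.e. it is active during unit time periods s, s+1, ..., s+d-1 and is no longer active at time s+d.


Each activity i is active on [start_i, start_i + duration_i).
Compute total resource usage per time slot:
  t=0: active resources = [], total = 0
  t=1: active resources = [], total = 0
  t=2: active resources = [], total = 0
  t=3: active resources = [1, 1], total = 2
  t=4: active resources = [1, 1], total = 2
  t=5: active resources = [6, 1], total = 7
  t=6: active resources = [6, 1, 6], total = 13
  t=7: active resources = [6, 1, 6, 1], total = 14
  t=8: active resources = [6, 1, 1, 6, 1], total = 15
  t=9: active resources = [1, 6, 1], total = 8
  t=10: active resources = [1, 6], total = 7
  t=11: active resources = [1, 6], total = 7
  t=12: active resources = [1], total = 1
Peak resource demand = 15

15


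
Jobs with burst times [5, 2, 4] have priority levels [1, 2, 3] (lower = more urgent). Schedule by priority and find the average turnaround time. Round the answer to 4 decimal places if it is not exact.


Sort by priority (ascending = highest first):
Order: [(1, 5), (2, 2), (3, 4)]
Completion times:
  Priority 1, burst=5, C=5
  Priority 2, burst=2, C=7
  Priority 3, burst=4, C=11
Average turnaround = 23/3 = 7.6667

7.6667


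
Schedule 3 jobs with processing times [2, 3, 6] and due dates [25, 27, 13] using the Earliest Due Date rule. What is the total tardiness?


Sort by due date (EDD order): [(6, 13), (2, 25), (3, 27)]
Compute completion times and tardiness:
  Job 1: p=6, d=13, C=6, tardiness=max(0,6-13)=0
  Job 2: p=2, d=25, C=8, tardiness=max(0,8-25)=0
  Job 3: p=3, d=27, C=11, tardiness=max(0,11-27)=0
Total tardiness = 0

0


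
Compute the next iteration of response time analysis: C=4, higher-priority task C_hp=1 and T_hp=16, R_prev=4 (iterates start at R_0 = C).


R_next = C + ceil(R_prev / T_hp) * C_hp
ceil(4 / 16) = ceil(0.25) = 1
Interference = 1 * 1 = 1
R_next = 4 + 1 = 5

5


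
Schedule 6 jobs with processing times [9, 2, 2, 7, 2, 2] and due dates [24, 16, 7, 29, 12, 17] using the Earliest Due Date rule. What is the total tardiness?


Sort by due date (EDD order): [(2, 7), (2, 12), (2, 16), (2, 17), (9, 24), (7, 29)]
Compute completion times and tardiness:
  Job 1: p=2, d=7, C=2, tardiness=max(0,2-7)=0
  Job 2: p=2, d=12, C=4, tardiness=max(0,4-12)=0
  Job 3: p=2, d=16, C=6, tardiness=max(0,6-16)=0
  Job 4: p=2, d=17, C=8, tardiness=max(0,8-17)=0
  Job 5: p=9, d=24, C=17, tardiness=max(0,17-24)=0
  Job 6: p=7, d=29, C=24, tardiness=max(0,24-29)=0
Total tardiness = 0

0


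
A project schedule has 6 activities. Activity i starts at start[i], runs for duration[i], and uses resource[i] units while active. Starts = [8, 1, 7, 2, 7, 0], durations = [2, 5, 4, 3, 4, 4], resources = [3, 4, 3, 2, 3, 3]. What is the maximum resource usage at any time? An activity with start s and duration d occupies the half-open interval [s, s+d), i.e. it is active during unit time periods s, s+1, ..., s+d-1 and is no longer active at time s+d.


Each activity i is active on [start_i, start_i + duration_i).
Compute total resource usage per time slot:
  t=0: active resources = [3], total = 3
  t=1: active resources = [4, 3], total = 7
  t=2: active resources = [4, 2, 3], total = 9
  t=3: active resources = [4, 2, 3], total = 9
  t=4: active resources = [4, 2], total = 6
  t=5: active resources = [4], total = 4
  t=6: active resources = [], total = 0
  t=7: active resources = [3, 3], total = 6
  t=8: active resources = [3, 3, 3], total = 9
  t=9: active resources = [3, 3, 3], total = 9
  t=10: active resources = [3, 3], total = 6
Peak resource demand = 9

9


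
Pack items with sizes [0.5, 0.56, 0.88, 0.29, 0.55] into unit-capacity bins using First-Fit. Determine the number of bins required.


Place items sequentially using First-Fit:
  Item 0.5 -> new Bin 1
  Item 0.56 -> new Bin 2
  Item 0.88 -> new Bin 3
  Item 0.29 -> Bin 1 (now 0.79)
  Item 0.55 -> new Bin 4
Total bins used = 4

4


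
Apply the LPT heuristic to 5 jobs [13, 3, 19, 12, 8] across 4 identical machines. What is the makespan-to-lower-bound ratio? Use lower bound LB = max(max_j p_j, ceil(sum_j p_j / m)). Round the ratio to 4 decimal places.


LPT order: [19, 13, 12, 8, 3]
Machine loads after assignment: [19, 13, 12, 11]
LPT makespan = 19
Lower bound = max(max_job, ceil(total/4)) = max(19, 14) = 19
Ratio = 19 / 19 = 1.0

1.0


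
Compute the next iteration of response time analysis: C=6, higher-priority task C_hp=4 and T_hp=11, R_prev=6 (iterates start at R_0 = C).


R_next = C + ceil(R_prev / T_hp) * C_hp
ceil(6 / 11) = ceil(0.5455) = 1
Interference = 1 * 4 = 4
R_next = 6 + 4 = 10

10


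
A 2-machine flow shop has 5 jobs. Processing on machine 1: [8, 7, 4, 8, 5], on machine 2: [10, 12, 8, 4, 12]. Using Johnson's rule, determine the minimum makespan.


Apply Johnson's rule:
  Group 1 (a <= b): [(3, 4, 8), (5, 5, 12), (2, 7, 12), (1, 8, 10)]
  Group 2 (a > b): [(4, 8, 4)]
Optimal job order: [3, 5, 2, 1, 4]
Schedule:
  Job 3: M1 done at 4, M2 done at 12
  Job 5: M1 done at 9, M2 done at 24
  Job 2: M1 done at 16, M2 done at 36
  Job 1: M1 done at 24, M2 done at 46
  Job 4: M1 done at 32, M2 done at 50
Makespan = 50

50


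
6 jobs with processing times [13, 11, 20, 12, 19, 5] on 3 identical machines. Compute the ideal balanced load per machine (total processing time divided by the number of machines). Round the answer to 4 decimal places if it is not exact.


Total processing time = 13 + 11 + 20 + 12 + 19 + 5 = 80
Number of machines = 3
Ideal balanced load = 80 / 3 = 26.6667

26.6667


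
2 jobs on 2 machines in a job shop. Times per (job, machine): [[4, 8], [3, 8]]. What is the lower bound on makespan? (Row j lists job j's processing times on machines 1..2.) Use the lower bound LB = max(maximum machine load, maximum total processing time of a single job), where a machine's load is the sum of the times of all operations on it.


Machine loads:
  Machine 1: 4 + 3 = 7
  Machine 2: 8 + 8 = 16
Max machine load = 16
Job totals:
  Job 1: 12
  Job 2: 11
Max job total = 12
Lower bound = max(16, 12) = 16

16


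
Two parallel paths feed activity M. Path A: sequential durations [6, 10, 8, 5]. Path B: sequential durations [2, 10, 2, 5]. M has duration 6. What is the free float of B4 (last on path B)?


ES(B4) = sum of predecessors on chain B = 14
EF(B4) = ES + duration = 14 + 5 = 19
Successor of B4 is M. ES(M) = max(sum(A), sum(B)) = max(29, 19) = 29
Free float = ES(successor) - EF(current) = 29 - 19 = 10

10


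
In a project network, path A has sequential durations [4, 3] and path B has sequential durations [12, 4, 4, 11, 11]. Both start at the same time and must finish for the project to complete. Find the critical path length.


Path A total = 4 + 3 = 7
Path B total = 12 + 4 + 4 + 11 + 11 = 42
Critical path = longest path = max(7, 42) = 42

42


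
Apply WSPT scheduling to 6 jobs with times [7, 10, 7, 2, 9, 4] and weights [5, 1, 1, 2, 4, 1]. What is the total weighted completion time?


Compute p/w ratios and sort ascending (WSPT): [(2, 2), (7, 5), (9, 4), (4, 1), (7, 1), (10, 1)]
Compute weighted completion times:
  Job (p=2,w=2): C=2, w*C=2*2=4
  Job (p=7,w=5): C=9, w*C=5*9=45
  Job (p=9,w=4): C=18, w*C=4*18=72
  Job (p=4,w=1): C=22, w*C=1*22=22
  Job (p=7,w=1): C=29, w*C=1*29=29
  Job (p=10,w=1): C=39, w*C=1*39=39
Total weighted completion time = 211

211


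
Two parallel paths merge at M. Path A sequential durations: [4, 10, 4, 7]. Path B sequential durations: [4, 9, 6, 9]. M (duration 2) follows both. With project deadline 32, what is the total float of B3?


Forward pass: ES(B3) = sum of predecessors on chain B = 13
EF = ES + duration = 13 + 6 = 19
Backward pass: LF(M) = deadline = 32; LS(M) = 32 - 2 = 30
LF(B3) = LS(M) - sum(successors on chain B) = 30 - 9 = 21
LS = LF - duration = 21 - 6 = 15
Total float = LS - ES = 15 - 13 = 2

2


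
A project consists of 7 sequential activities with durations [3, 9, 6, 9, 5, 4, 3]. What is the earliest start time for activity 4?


Activity 4 starts after activities 1 through 3 complete.
Predecessor durations: [3, 9, 6]
ES = 3 + 9 + 6 = 18

18


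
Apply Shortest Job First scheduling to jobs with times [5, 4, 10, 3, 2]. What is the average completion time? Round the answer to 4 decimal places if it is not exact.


SJF order (ascending): [2, 3, 4, 5, 10]
Completion times:
  Job 1: burst=2, C=2
  Job 2: burst=3, C=5
  Job 3: burst=4, C=9
  Job 4: burst=5, C=14
  Job 5: burst=10, C=24
Average completion = 54/5 = 10.8

10.8


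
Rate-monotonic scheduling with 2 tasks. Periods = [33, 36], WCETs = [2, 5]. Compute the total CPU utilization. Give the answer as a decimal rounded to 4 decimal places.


Compute individual utilizations (exact fractions):
  Task 1: C/T = 2/33 (approx. 0.0606)
  Task 2: C/T = 5/36 (approx. 0.1389)
Total utilization U = 2/33 + 5/36 = 79/396
Rounded to 4 decimal places: U = 0.1995
RM (Liu & Layland) bound for 2 tasks = 0.828427; compare with U = 79/396 (approx. 0.199495)
U <= bound, so schedulable by RM sufficient condition.

0.1995


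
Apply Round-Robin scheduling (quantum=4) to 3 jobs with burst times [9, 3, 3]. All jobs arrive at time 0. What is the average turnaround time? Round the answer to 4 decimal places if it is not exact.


Time quantum = 4
Execution trace:
  J1 runs 4 units, time = 4
  J2 runs 3 units, time = 7
  J3 runs 3 units, time = 10
  J1 runs 4 units, time = 14
  J1 runs 1 units, time = 15
Finish times: [15, 7, 10]
Average turnaround = 32/3 = 10.6667

10.6667


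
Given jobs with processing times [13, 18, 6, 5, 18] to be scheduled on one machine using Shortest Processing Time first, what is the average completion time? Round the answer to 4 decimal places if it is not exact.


Sort jobs by processing time (SPT order): [5, 6, 13, 18, 18]
Compute completion times sequentially:
  Job 1: processing = 5, completes at 5
  Job 2: processing = 6, completes at 11
  Job 3: processing = 13, completes at 24
  Job 4: processing = 18, completes at 42
  Job 5: processing = 18, completes at 60
Sum of completion times = 142
Average completion time = 142/5 = 28.4

28.4


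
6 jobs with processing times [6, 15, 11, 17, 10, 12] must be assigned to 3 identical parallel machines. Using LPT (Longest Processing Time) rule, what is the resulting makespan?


Sort jobs in decreasing order (LPT): [17, 15, 12, 11, 10, 6]
Assign each job to the least loaded machine:
  Machine 1: jobs [17, 6], load = 23
  Machine 2: jobs [15, 10], load = 25
  Machine 3: jobs [12, 11], load = 23
Makespan = max load = 25

25


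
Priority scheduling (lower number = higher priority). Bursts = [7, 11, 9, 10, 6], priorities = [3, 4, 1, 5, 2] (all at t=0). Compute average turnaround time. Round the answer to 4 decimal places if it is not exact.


Sort by priority (ascending = highest first):
Order: [(1, 9), (2, 6), (3, 7), (4, 11), (5, 10)]
Completion times:
  Priority 1, burst=9, C=9
  Priority 2, burst=6, C=15
  Priority 3, burst=7, C=22
  Priority 4, burst=11, C=33
  Priority 5, burst=10, C=43
Average turnaround = 122/5 = 24.4

24.4


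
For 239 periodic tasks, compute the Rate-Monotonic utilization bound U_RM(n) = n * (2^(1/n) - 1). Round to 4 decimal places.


Compute 2^(1/239) = 1.0029044070
Subtract 1: 1.0029044070 - 1 = 0.0029044070
Multiply by n: 239 * 0.0029044070 = 0.6941532730
Round to 4 dp: 0.6942

0.6942


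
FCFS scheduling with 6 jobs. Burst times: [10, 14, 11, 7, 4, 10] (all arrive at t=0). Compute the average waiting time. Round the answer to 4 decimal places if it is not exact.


FCFS order (as given): [10, 14, 11, 7, 4, 10]
Waiting times:
  Job 1: wait = 0
  Job 2: wait = 10
  Job 3: wait = 24
  Job 4: wait = 35
  Job 5: wait = 42
  Job 6: wait = 46
Sum of waiting times = 157
Average waiting time = 157/6 = 26.1667

26.1667


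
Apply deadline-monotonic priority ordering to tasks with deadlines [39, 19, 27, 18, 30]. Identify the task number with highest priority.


Sort tasks by relative deadline (ascending):
  Task 4: deadline = 18
  Task 2: deadline = 19
  Task 3: deadline = 27
  Task 5: deadline = 30
  Task 1: deadline = 39
Priority order (highest first): [4, 2, 3, 5, 1]
Highest priority task = 4

4


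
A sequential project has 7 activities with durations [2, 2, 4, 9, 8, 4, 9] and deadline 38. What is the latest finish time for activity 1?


LF(activity 1) = deadline - sum of successor durations
Successors: activities 2 through 7 with durations [2, 4, 9, 8, 4, 9]
Sum of successor durations = 36
LF = 38 - 36 = 2

2


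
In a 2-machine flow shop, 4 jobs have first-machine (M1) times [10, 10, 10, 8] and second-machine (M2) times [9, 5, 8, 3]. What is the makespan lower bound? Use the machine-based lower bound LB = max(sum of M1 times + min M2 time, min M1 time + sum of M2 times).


LB1 = sum(M1 times) + min(M2 times) = 38 + 3 = 41
LB2 = min(M1 times) + sum(M2 times) = 8 + 25 = 33
Lower bound = max(LB1, LB2) = max(41, 33) = 41

41


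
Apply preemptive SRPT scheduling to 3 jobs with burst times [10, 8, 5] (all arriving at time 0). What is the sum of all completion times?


Since all jobs arrive at t=0, SRPT equals SPT ordering.
SPT order: [5, 8, 10]
Completion times:
  Job 1: p=5, C=5
  Job 2: p=8, C=13
  Job 3: p=10, C=23
Total completion time = 5 + 13 + 23 = 41

41


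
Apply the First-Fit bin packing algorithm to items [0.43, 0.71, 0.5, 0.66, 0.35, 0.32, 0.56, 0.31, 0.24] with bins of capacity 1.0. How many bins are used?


Place items sequentially using First-Fit:
  Item 0.43 -> new Bin 1
  Item 0.71 -> new Bin 2
  Item 0.5 -> Bin 1 (now 0.93)
  Item 0.66 -> new Bin 3
  Item 0.35 -> new Bin 4
  Item 0.32 -> Bin 3 (now 0.98)
  Item 0.56 -> Bin 4 (now 0.91)
  Item 0.31 -> new Bin 5
  Item 0.24 -> Bin 2 (now 0.95)
Total bins used = 5

5


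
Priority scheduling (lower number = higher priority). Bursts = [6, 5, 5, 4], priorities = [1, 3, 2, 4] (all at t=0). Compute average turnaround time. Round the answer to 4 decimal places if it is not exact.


Sort by priority (ascending = highest first):
Order: [(1, 6), (2, 5), (3, 5), (4, 4)]
Completion times:
  Priority 1, burst=6, C=6
  Priority 2, burst=5, C=11
  Priority 3, burst=5, C=16
  Priority 4, burst=4, C=20
Average turnaround = 53/4 = 13.25

13.25


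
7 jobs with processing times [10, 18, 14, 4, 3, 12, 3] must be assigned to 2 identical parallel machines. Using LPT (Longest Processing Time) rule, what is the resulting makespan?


Sort jobs in decreasing order (LPT): [18, 14, 12, 10, 4, 3, 3]
Assign each job to the least loaded machine:
  Machine 1: jobs [18, 10, 3], load = 31
  Machine 2: jobs [14, 12, 4, 3], load = 33
Makespan = max load = 33

33


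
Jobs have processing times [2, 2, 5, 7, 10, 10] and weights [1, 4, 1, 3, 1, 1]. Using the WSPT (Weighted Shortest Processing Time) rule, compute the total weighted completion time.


Compute p/w ratios and sort ascending (WSPT): [(2, 4), (2, 1), (7, 3), (5, 1), (10, 1), (10, 1)]
Compute weighted completion times:
  Job (p=2,w=4): C=2, w*C=4*2=8
  Job (p=2,w=1): C=4, w*C=1*4=4
  Job (p=7,w=3): C=11, w*C=3*11=33
  Job (p=5,w=1): C=16, w*C=1*16=16
  Job (p=10,w=1): C=26, w*C=1*26=26
  Job (p=10,w=1): C=36, w*C=1*36=36
Total weighted completion time = 123

123


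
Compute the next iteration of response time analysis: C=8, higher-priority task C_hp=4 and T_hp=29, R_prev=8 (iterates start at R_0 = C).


R_next = C + ceil(R_prev / T_hp) * C_hp
ceil(8 / 29) = ceil(0.2759) = 1
Interference = 1 * 4 = 4
R_next = 8 + 4 = 12

12


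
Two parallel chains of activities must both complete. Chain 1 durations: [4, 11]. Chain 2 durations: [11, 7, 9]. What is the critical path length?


Path A total = 4 + 11 = 15
Path B total = 11 + 7 + 9 = 27
Critical path = longest path = max(15, 27) = 27

27


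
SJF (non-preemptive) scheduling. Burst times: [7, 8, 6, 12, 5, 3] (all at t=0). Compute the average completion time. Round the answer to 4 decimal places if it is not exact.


SJF order (ascending): [3, 5, 6, 7, 8, 12]
Completion times:
  Job 1: burst=3, C=3
  Job 2: burst=5, C=8
  Job 3: burst=6, C=14
  Job 4: burst=7, C=21
  Job 5: burst=8, C=29
  Job 6: burst=12, C=41
Average completion = 116/6 = 19.3333

19.3333


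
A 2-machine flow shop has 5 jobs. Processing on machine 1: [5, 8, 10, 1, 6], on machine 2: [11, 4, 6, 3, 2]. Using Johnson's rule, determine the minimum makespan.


Apply Johnson's rule:
  Group 1 (a <= b): [(4, 1, 3), (1, 5, 11)]
  Group 2 (a > b): [(3, 10, 6), (2, 8, 4), (5, 6, 2)]
Optimal job order: [4, 1, 3, 2, 5]
Schedule:
  Job 4: M1 done at 1, M2 done at 4
  Job 1: M1 done at 6, M2 done at 17
  Job 3: M1 done at 16, M2 done at 23
  Job 2: M1 done at 24, M2 done at 28
  Job 5: M1 done at 30, M2 done at 32
Makespan = 32

32


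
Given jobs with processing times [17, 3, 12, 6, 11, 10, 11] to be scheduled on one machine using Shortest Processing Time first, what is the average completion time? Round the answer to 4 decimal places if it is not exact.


Sort jobs by processing time (SPT order): [3, 6, 10, 11, 11, 12, 17]
Compute completion times sequentially:
  Job 1: processing = 3, completes at 3
  Job 2: processing = 6, completes at 9
  Job 3: processing = 10, completes at 19
  Job 4: processing = 11, completes at 30
  Job 5: processing = 11, completes at 41
  Job 6: processing = 12, completes at 53
  Job 7: processing = 17, completes at 70
Sum of completion times = 225
Average completion time = 225/7 = 32.1429

32.1429


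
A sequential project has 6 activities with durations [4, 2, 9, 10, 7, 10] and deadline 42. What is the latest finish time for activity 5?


LF(activity 5) = deadline - sum of successor durations
Successors: activities 6 through 6 with durations [10]
Sum of successor durations = 10
LF = 42 - 10 = 32

32


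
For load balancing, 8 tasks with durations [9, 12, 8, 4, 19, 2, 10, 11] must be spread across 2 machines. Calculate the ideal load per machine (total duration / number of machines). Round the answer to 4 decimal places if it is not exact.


Total processing time = 9 + 12 + 8 + 4 + 19 + 2 + 10 + 11 = 75
Number of machines = 2
Ideal balanced load = 75 / 2 = 37.5

37.5


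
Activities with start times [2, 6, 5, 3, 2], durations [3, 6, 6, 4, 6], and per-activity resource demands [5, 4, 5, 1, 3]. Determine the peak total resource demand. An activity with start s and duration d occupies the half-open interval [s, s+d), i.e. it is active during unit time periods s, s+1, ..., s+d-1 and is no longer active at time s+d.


Each activity i is active on [start_i, start_i + duration_i).
Compute total resource usage per time slot:
  t=0: active resources = [], total = 0
  t=1: active resources = [], total = 0
  t=2: active resources = [5, 3], total = 8
  t=3: active resources = [5, 1, 3], total = 9
  t=4: active resources = [5, 1, 3], total = 9
  t=5: active resources = [5, 1, 3], total = 9
  t=6: active resources = [4, 5, 1, 3], total = 13
  t=7: active resources = [4, 5, 3], total = 12
  t=8: active resources = [4, 5], total = 9
  t=9: active resources = [4, 5], total = 9
  t=10: active resources = [4, 5], total = 9
  t=11: active resources = [4], total = 4
Peak resource demand = 13

13


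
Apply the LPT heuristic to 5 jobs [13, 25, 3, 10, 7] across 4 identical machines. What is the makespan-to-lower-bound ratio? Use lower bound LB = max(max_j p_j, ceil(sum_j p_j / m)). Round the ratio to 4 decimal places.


LPT order: [25, 13, 10, 7, 3]
Machine loads after assignment: [25, 13, 10, 10]
LPT makespan = 25
Lower bound = max(max_job, ceil(total/4)) = max(25, 15) = 25
Ratio = 25 / 25 = 1.0

1.0


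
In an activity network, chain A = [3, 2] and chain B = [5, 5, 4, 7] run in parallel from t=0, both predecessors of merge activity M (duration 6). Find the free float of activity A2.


ES(A2) = sum of predecessors on chain A = 3
EF(A2) = ES + duration = 3 + 2 = 5
Successor of A2 is M. ES(M) = max(sum(A), sum(B)) = max(5, 21) = 21
Free float = ES(successor) - EF(current) = 21 - 5 = 16

16


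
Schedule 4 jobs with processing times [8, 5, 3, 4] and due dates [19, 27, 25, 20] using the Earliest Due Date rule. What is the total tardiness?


Sort by due date (EDD order): [(8, 19), (4, 20), (3, 25), (5, 27)]
Compute completion times and tardiness:
  Job 1: p=8, d=19, C=8, tardiness=max(0,8-19)=0
  Job 2: p=4, d=20, C=12, tardiness=max(0,12-20)=0
  Job 3: p=3, d=25, C=15, tardiness=max(0,15-25)=0
  Job 4: p=5, d=27, C=20, tardiness=max(0,20-27)=0
Total tardiness = 0

0


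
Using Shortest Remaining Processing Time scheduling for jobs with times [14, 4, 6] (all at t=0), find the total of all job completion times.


Since all jobs arrive at t=0, SRPT equals SPT ordering.
SPT order: [4, 6, 14]
Completion times:
  Job 1: p=4, C=4
  Job 2: p=6, C=10
  Job 3: p=14, C=24
Total completion time = 4 + 10 + 24 = 38

38


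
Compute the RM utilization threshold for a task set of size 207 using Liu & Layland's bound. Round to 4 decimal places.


Compute 2^(1/207) = 1.0033541497
Subtract 1: 1.0033541497 - 1 = 0.0033541497
Multiply by n: 207 * 0.0033541497 = 0.6943089879
Round to 4 dp: 0.6943

0.6943


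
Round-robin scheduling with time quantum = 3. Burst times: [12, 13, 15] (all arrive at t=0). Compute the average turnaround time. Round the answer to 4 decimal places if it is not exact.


Time quantum = 3
Execution trace:
  J1 runs 3 units, time = 3
  J2 runs 3 units, time = 6
  J3 runs 3 units, time = 9
  J1 runs 3 units, time = 12
  J2 runs 3 units, time = 15
  J3 runs 3 units, time = 18
  J1 runs 3 units, time = 21
  J2 runs 3 units, time = 24
  J3 runs 3 units, time = 27
  J1 runs 3 units, time = 30
  J2 runs 3 units, time = 33
  J3 runs 3 units, time = 36
  J2 runs 1 units, time = 37
  J3 runs 3 units, time = 40
Finish times: [30, 37, 40]
Average turnaround = 107/3 = 35.6667

35.6667


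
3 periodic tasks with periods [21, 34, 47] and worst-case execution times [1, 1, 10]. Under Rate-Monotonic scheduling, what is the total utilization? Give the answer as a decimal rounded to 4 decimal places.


Compute individual utilizations (exact fractions):
  Task 1: C/T = 1/21 (approx. 0.0476)
  Task 2: C/T = 1/34 (approx. 0.0294)
  Task 3: C/T = 10/47 (approx. 0.2128)
Total utilization U = 1/21 + 1/34 + 10/47 = 9725/33558
Rounded to 4 decimal places: U = 0.2898
RM (Liu & Layland) bound for 3 tasks = 0.779763; compare with U = 9725/33558 (approx. 0.289797)
U <= bound, so schedulable by RM sufficient condition.

0.2898


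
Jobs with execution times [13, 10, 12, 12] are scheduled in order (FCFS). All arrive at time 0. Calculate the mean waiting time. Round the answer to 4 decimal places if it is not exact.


FCFS order (as given): [13, 10, 12, 12]
Waiting times:
  Job 1: wait = 0
  Job 2: wait = 13
  Job 3: wait = 23
  Job 4: wait = 35
Sum of waiting times = 71
Average waiting time = 71/4 = 17.75

17.75


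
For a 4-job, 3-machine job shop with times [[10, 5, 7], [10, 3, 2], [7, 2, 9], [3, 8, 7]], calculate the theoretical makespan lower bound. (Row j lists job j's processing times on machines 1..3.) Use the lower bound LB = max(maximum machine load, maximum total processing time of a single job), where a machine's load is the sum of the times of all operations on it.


Machine loads:
  Machine 1: 10 + 10 + 7 + 3 = 30
  Machine 2: 5 + 3 + 2 + 8 = 18
  Machine 3: 7 + 2 + 9 + 7 = 25
Max machine load = 30
Job totals:
  Job 1: 22
  Job 2: 15
  Job 3: 18
  Job 4: 18
Max job total = 22
Lower bound = max(30, 22) = 30

30


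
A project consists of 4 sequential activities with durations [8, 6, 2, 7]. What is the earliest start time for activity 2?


Activity 2 starts after activities 1 through 1 complete.
Predecessor durations: [8]
ES = 8 = 8

8


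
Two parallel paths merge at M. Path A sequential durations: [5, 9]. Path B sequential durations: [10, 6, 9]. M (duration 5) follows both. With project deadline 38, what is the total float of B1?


Forward pass: ES(B1) = sum of predecessors on chain B = 0
EF = ES + duration = 0 + 10 = 10
Backward pass: LF(M) = deadline = 38; LS(M) = 38 - 5 = 33
LF(B1) = LS(M) - sum(successors on chain B) = 33 - 15 = 18
LS = LF - duration = 18 - 10 = 8
Total float = LS - ES = 8 - 0 = 8

8


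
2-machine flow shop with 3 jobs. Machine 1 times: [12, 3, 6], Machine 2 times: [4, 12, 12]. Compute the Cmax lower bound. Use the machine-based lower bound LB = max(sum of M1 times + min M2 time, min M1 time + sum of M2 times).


LB1 = sum(M1 times) + min(M2 times) = 21 + 4 = 25
LB2 = min(M1 times) + sum(M2 times) = 3 + 28 = 31
Lower bound = max(LB1, LB2) = max(25, 31) = 31

31


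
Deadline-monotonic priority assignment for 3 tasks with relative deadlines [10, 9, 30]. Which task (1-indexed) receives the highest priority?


Sort tasks by relative deadline (ascending):
  Task 2: deadline = 9
  Task 1: deadline = 10
  Task 3: deadline = 30
Priority order (highest first): [2, 1, 3]
Highest priority task = 2

2


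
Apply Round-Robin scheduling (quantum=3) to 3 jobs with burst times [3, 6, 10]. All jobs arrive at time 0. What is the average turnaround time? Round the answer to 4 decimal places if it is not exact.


Time quantum = 3
Execution trace:
  J1 runs 3 units, time = 3
  J2 runs 3 units, time = 6
  J3 runs 3 units, time = 9
  J2 runs 3 units, time = 12
  J3 runs 3 units, time = 15
  J3 runs 3 units, time = 18
  J3 runs 1 units, time = 19
Finish times: [3, 12, 19]
Average turnaround = 34/3 = 11.3333

11.3333


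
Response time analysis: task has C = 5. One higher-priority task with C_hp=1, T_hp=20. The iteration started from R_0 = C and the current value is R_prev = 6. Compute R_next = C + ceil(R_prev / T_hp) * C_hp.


R_next = C + ceil(R_prev / T_hp) * C_hp
ceil(6 / 20) = ceil(0.3) = 1
Interference = 1 * 1 = 1
R_next = 5 + 1 = 6
R_next = R_prev, so the iteration has converged (response time = 6).

6


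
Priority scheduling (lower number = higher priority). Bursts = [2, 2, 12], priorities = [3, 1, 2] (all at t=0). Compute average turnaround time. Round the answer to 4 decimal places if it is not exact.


Sort by priority (ascending = highest first):
Order: [(1, 2), (2, 12), (3, 2)]
Completion times:
  Priority 1, burst=2, C=2
  Priority 2, burst=12, C=14
  Priority 3, burst=2, C=16
Average turnaround = 32/3 = 10.6667

10.6667


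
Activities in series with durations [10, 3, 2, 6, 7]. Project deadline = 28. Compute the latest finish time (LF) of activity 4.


LF(activity 4) = deadline - sum of successor durations
Successors: activities 5 through 5 with durations [7]
Sum of successor durations = 7
LF = 28 - 7 = 21

21


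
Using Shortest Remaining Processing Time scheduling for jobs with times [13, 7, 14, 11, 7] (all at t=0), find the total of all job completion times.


Since all jobs arrive at t=0, SRPT equals SPT ordering.
SPT order: [7, 7, 11, 13, 14]
Completion times:
  Job 1: p=7, C=7
  Job 2: p=7, C=14
  Job 3: p=11, C=25
  Job 4: p=13, C=38
  Job 5: p=14, C=52
Total completion time = 7 + 14 + 25 + 38 + 52 = 136

136


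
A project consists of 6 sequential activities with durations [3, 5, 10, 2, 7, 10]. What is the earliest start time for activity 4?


Activity 4 starts after activities 1 through 3 complete.
Predecessor durations: [3, 5, 10]
ES = 3 + 5 + 10 = 18

18


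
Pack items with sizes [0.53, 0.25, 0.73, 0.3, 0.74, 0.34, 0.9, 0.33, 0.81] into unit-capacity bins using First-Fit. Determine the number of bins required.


Place items sequentially using First-Fit:
  Item 0.53 -> new Bin 1
  Item 0.25 -> Bin 1 (now 0.78)
  Item 0.73 -> new Bin 2
  Item 0.3 -> new Bin 3
  Item 0.74 -> new Bin 4
  Item 0.34 -> Bin 3 (now 0.64)
  Item 0.9 -> new Bin 5
  Item 0.33 -> Bin 3 (now 0.97)
  Item 0.81 -> new Bin 6
Total bins used = 6

6


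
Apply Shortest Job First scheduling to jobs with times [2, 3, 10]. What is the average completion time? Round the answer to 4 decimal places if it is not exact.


SJF order (ascending): [2, 3, 10]
Completion times:
  Job 1: burst=2, C=2
  Job 2: burst=3, C=5
  Job 3: burst=10, C=15
Average completion = 22/3 = 7.3333

7.3333


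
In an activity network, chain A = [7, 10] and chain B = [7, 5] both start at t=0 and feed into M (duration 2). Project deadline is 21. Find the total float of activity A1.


Forward pass: ES(A1) = sum of predecessors on chain A = 0
EF = ES + duration = 0 + 7 = 7
Backward pass: LF(M) = deadline = 21; LS(M) = 21 - 2 = 19
LF(A1) = LS(M) - sum(successors on chain A) = 19 - 10 = 9
LS = LF - duration = 9 - 7 = 2
Total float = LS - ES = 2 - 0 = 2

2


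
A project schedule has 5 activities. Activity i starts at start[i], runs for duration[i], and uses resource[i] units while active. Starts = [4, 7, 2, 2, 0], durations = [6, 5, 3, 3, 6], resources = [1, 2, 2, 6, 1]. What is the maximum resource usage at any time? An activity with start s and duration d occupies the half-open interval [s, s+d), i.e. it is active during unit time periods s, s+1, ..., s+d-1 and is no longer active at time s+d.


Each activity i is active on [start_i, start_i + duration_i).
Compute total resource usage per time slot:
  t=0: active resources = [1], total = 1
  t=1: active resources = [1], total = 1
  t=2: active resources = [2, 6, 1], total = 9
  t=3: active resources = [2, 6, 1], total = 9
  t=4: active resources = [1, 2, 6, 1], total = 10
  t=5: active resources = [1, 1], total = 2
  t=6: active resources = [1], total = 1
  t=7: active resources = [1, 2], total = 3
  t=8: active resources = [1, 2], total = 3
  t=9: active resources = [1, 2], total = 3
  t=10: active resources = [2], total = 2
  t=11: active resources = [2], total = 2
Peak resource demand = 10

10


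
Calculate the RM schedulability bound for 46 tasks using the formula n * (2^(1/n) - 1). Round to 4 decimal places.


Compute 2^(1/46) = 1.0151825180
Subtract 1: 1.0151825180 - 1 = 0.0151825180
Multiply by n: 46 * 0.0151825180 = 0.6983958280
Round to 4 dp: 0.6984

0.6984


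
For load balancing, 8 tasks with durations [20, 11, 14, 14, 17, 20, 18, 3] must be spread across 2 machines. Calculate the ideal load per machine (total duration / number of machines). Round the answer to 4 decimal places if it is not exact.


Total processing time = 20 + 11 + 14 + 14 + 17 + 20 + 18 + 3 = 117
Number of machines = 2
Ideal balanced load = 117 / 2 = 58.5

58.5


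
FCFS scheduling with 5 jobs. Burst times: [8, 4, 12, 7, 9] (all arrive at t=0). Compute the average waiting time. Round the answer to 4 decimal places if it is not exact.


FCFS order (as given): [8, 4, 12, 7, 9]
Waiting times:
  Job 1: wait = 0
  Job 2: wait = 8
  Job 3: wait = 12
  Job 4: wait = 24
  Job 5: wait = 31
Sum of waiting times = 75
Average waiting time = 75/5 = 15.0

15.0


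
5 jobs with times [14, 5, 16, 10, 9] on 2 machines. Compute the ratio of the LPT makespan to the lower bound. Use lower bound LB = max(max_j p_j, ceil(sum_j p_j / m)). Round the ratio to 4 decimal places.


LPT order: [16, 14, 10, 9, 5]
Machine loads after assignment: [25, 29]
LPT makespan = 29
Lower bound = max(max_job, ceil(total/2)) = max(16, 27) = 27
Ratio = 29 / 27 = 1.0741

1.0741


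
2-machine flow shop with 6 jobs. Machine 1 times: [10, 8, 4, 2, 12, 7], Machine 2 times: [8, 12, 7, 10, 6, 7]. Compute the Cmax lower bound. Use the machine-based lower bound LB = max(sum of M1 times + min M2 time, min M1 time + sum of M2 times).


LB1 = sum(M1 times) + min(M2 times) = 43 + 6 = 49
LB2 = min(M1 times) + sum(M2 times) = 2 + 50 = 52
Lower bound = max(LB1, LB2) = max(49, 52) = 52

52


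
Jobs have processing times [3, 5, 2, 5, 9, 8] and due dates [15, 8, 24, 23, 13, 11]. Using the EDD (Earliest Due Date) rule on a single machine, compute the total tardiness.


Sort by due date (EDD order): [(5, 8), (8, 11), (9, 13), (3, 15), (5, 23), (2, 24)]
Compute completion times and tardiness:
  Job 1: p=5, d=8, C=5, tardiness=max(0,5-8)=0
  Job 2: p=8, d=11, C=13, tardiness=max(0,13-11)=2
  Job 3: p=9, d=13, C=22, tardiness=max(0,22-13)=9
  Job 4: p=3, d=15, C=25, tardiness=max(0,25-15)=10
  Job 5: p=5, d=23, C=30, tardiness=max(0,30-23)=7
  Job 6: p=2, d=24, C=32, tardiness=max(0,32-24)=8
Total tardiness = 36

36


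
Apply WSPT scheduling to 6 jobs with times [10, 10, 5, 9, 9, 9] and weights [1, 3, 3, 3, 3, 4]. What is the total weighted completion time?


Compute p/w ratios and sort ascending (WSPT): [(5, 3), (9, 4), (9, 3), (9, 3), (10, 3), (10, 1)]
Compute weighted completion times:
  Job (p=5,w=3): C=5, w*C=3*5=15
  Job (p=9,w=4): C=14, w*C=4*14=56
  Job (p=9,w=3): C=23, w*C=3*23=69
  Job (p=9,w=3): C=32, w*C=3*32=96
  Job (p=10,w=3): C=42, w*C=3*42=126
  Job (p=10,w=1): C=52, w*C=1*52=52
Total weighted completion time = 414

414


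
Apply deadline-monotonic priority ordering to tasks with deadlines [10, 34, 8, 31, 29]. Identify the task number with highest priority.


Sort tasks by relative deadline (ascending):
  Task 3: deadline = 8
  Task 1: deadline = 10
  Task 5: deadline = 29
  Task 4: deadline = 31
  Task 2: deadline = 34
Priority order (highest first): [3, 1, 5, 4, 2]
Highest priority task = 3

3
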